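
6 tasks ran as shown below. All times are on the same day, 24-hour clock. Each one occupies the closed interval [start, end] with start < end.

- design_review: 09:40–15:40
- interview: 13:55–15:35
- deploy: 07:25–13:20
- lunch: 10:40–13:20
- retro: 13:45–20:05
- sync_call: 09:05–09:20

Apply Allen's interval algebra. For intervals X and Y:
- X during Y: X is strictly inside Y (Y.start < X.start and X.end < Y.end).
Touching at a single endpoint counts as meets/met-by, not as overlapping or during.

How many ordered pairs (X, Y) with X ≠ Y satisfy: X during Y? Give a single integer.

Checking all 30 ordered pairs for relation 'during'; matching pairs in alphabetical order:
(interview, design_review): interview during design_review ✓
(interview, retro): interview during retro ✓
(lunch, design_review): lunch during design_review ✓
(sync_call, deploy): sync_call during deploy ✓
Count: 4.

4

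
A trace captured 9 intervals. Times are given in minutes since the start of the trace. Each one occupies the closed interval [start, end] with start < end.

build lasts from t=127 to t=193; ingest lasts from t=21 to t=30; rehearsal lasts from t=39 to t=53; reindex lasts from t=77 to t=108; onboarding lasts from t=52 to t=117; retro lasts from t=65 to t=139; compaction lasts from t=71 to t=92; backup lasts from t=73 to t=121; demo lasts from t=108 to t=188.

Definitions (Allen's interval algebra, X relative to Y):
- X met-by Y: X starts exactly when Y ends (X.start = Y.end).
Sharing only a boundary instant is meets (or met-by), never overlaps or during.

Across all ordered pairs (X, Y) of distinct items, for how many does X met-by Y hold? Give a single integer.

1

Checking all 72 ordered pairs for relation 'met-by'; matching pairs in alphabetical order:
(demo, reindex): demo met-by reindex ✓
Count: 1.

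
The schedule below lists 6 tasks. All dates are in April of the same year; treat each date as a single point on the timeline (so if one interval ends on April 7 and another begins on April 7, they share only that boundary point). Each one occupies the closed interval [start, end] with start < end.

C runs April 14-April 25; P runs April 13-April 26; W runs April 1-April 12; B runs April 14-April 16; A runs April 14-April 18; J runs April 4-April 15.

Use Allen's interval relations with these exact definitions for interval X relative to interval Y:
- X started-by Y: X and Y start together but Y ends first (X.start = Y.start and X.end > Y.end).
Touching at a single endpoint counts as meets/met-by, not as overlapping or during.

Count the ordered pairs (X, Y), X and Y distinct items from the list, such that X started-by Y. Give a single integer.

3

Checking all 30 ordered pairs for relation 'started-by'; matching pairs in alphabetical order:
(A, B): A started-by B ✓
(C, A): C started-by A ✓
(C, B): C started-by B ✓
Count: 3.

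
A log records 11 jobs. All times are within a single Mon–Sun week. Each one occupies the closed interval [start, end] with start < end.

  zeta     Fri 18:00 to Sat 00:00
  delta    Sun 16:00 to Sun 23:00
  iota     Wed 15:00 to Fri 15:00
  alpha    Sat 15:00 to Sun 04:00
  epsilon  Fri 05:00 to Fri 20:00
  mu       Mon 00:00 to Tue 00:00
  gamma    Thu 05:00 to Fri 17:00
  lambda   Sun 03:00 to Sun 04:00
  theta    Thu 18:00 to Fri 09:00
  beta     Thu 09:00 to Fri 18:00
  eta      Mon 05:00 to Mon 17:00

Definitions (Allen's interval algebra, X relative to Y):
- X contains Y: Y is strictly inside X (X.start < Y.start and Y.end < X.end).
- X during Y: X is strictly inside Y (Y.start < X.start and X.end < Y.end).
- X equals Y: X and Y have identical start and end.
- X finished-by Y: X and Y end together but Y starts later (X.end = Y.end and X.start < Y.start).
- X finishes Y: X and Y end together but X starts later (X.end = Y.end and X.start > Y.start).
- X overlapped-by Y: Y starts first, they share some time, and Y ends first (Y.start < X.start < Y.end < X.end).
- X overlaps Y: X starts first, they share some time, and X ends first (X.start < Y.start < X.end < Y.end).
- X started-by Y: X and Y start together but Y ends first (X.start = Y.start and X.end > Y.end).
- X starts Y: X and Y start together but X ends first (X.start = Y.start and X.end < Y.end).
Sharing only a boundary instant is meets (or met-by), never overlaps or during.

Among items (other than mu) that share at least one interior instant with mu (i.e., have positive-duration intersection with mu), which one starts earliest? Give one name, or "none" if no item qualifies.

eta

Target mu = [Mon 00:00, Tue 00:00].
alpha [Sat 15:00, Sun 04:00] → after → excluded.
beta [Thu 09:00, Fri 18:00] → after → excluded.
delta [Sun 16:00, Sun 23:00] → after → excluded.
epsilon [Fri 05:00, Fri 20:00] → after → excluded.
eta [Mon 05:00, Mon 17:00] → during → candidate.
gamma [Thu 05:00, Fri 17:00] → after → excluded.
iota [Wed 15:00, Fri 15:00] → after → excluded.
lambda [Sun 03:00, Sun 04:00] → after → excluded.
theta [Thu 18:00, Fri 09:00] → after → excluded.
zeta [Fri 18:00, Sat 00:00] → after → excluded.
Among candidates, earliest start is Mon 05:00 → eta.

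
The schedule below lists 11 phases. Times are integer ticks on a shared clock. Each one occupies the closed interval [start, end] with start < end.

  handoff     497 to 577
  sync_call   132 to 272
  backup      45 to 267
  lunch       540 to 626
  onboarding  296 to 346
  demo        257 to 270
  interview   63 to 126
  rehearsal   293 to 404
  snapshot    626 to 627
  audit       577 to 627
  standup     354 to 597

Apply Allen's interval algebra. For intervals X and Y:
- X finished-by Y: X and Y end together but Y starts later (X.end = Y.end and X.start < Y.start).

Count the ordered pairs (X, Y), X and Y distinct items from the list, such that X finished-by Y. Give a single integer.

Checking all 110 ordered pairs for relation 'finished-by'; matching pairs in alphabetical order:
(audit, snapshot): audit finished-by snapshot ✓
Count: 1.

1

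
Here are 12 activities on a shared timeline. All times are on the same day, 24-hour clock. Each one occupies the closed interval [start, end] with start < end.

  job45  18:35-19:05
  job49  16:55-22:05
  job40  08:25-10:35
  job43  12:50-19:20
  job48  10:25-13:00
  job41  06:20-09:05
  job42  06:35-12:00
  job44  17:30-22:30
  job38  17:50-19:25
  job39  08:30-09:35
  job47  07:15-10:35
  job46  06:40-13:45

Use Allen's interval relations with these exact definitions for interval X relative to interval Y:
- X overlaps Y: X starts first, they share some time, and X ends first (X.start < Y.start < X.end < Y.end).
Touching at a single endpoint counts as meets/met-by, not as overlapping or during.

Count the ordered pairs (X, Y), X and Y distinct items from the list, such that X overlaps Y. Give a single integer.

Checking all 132 ordered pairs for relation 'overlaps'; matching pairs in alphabetical order:
(job40, job48): job40 overlaps job48 ✓
(job41, job39): job41 overlaps job39 ✓
(job41, job40): job41 overlaps job40 ✓
(job41, job42): job41 overlaps job42 ✓
(job41, job46): job41 overlaps job46 ✓
(job41, job47): job41 overlaps job47 ✓
(job42, job46): job42 overlaps job46 ✓
(job42, job48): job42 overlaps job48 ✓
(job43, job38): job43 overlaps job38 ✓
(job43, job44): job43 overlaps job44 ✓
(job43, job49): job43 overlaps job49 ✓
(job46, job43): job46 overlaps job43 ✓
(job47, job48): job47 overlaps job48 ✓
(job48, job43): job48 overlaps job43 ✓
(job49, job44): job49 overlaps job44 ✓
Count: 15.

15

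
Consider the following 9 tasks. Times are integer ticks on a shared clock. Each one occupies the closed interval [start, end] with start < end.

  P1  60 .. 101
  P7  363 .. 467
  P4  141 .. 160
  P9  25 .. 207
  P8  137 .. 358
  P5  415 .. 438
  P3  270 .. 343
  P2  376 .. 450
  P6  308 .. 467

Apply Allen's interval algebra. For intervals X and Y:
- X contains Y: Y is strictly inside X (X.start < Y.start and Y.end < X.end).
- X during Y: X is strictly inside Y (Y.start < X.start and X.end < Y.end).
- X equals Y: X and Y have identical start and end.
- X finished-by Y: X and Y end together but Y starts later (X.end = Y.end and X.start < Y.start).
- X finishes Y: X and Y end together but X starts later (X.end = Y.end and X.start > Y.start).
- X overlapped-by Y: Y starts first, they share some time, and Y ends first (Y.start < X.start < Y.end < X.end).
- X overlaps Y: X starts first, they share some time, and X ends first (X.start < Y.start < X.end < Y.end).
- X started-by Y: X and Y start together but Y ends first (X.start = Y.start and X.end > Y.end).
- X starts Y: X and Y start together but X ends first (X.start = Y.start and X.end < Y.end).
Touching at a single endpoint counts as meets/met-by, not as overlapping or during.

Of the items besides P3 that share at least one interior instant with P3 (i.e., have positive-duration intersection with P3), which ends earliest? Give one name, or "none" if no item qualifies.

P8

Target P3 = [270, 343].
P1 [60, 101] → before → excluded.
P2 [376, 450] → after → excluded.
P4 [141, 160] → before → excluded.
P5 [415, 438] → after → excluded.
P6 [308, 467] → overlapped-by → candidate.
P7 [363, 467] → after → excluded.
P8 [137, 358] → contains → candidate.
P9 [25, 207] → before → excluded.
Among candidates, earliest end is 358 → P8.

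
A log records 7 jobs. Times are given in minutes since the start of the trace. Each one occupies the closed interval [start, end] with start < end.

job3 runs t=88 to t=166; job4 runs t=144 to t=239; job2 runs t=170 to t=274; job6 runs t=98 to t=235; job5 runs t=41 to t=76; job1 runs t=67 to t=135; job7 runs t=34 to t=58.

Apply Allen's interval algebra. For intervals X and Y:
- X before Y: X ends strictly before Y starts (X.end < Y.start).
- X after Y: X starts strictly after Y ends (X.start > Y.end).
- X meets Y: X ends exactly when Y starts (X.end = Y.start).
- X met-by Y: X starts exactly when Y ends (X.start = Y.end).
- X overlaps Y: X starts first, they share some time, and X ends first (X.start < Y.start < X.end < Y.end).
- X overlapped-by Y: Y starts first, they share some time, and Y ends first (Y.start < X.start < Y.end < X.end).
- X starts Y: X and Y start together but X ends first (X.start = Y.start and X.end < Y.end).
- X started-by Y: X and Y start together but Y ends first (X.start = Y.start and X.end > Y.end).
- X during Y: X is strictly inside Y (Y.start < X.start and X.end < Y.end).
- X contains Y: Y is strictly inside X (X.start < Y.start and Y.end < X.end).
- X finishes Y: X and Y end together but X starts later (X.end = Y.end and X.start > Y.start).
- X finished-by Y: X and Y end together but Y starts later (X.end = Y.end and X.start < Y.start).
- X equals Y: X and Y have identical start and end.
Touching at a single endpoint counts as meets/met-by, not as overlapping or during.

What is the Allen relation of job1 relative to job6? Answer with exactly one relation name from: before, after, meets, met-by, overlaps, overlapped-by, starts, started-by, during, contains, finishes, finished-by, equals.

overlaps

job1 = [t=67, t=135]; job6 = [t=98, t=235].
Compare endpoints: job1.start < job6.start, job1.start < job6.end, job1.end > job6.start, job1.end < job6.end.
That pattern is 'overlaps'.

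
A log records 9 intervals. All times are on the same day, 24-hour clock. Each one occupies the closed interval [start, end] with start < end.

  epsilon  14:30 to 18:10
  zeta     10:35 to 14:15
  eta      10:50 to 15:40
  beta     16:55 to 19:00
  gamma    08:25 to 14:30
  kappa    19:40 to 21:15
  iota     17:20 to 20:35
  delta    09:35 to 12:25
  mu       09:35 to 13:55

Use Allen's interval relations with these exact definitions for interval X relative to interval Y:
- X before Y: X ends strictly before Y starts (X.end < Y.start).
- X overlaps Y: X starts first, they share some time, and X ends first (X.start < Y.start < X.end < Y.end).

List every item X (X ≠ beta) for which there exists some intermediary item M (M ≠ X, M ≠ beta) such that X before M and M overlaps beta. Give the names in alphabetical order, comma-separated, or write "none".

Target beta = [16:55, 19:00].
Intermediaries M with M overlaps beta: epsilon.
Via epsilon — items with X before epsilon: delta, mu, zeta.
Union: delta, mu, zeta.

delta, mu, zeta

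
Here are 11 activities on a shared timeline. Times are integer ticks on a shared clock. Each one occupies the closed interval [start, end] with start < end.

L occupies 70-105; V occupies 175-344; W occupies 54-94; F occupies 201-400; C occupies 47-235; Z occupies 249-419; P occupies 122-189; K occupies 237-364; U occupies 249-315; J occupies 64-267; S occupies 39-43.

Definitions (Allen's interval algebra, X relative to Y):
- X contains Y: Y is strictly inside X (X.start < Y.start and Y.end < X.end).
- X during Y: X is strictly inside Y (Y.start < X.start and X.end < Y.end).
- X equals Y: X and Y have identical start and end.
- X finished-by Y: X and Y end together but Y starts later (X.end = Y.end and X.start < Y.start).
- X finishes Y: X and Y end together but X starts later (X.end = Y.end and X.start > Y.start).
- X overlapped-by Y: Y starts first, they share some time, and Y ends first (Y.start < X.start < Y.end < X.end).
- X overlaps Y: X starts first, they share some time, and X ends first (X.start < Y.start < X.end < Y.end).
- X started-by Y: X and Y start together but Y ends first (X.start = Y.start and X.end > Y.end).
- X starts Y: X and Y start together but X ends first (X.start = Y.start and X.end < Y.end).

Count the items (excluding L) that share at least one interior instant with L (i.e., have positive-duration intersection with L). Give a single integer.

3

Target L = [70, 105].
C [47, 235] → contains → counts.
F [201, 400] → after → no.
J [64, 267] → contains → counts.
K [237, 364] → after → no.
P [122, 189] → after → no.
S [39, 43] → before → no.
U [249, 315] → after → no.
V [175, 344] → after → no.
W [54, 94] → overlaps → counts.
Z [249, 419] → after → no.
Total: 3.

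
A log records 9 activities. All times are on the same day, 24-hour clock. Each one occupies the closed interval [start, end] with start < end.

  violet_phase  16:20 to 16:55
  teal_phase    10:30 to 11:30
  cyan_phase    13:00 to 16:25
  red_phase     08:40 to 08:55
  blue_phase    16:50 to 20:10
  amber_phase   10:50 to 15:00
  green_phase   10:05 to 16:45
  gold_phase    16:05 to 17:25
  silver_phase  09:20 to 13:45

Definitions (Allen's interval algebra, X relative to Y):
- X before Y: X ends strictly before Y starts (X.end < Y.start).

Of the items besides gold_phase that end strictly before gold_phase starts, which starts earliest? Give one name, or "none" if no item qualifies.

red_phase

Target gold_phase = [16:05, 17:25].
amber_phase [10:50, 15:00] → before → candidate.
blue_phase [16:50, 20:10] → overlapped-by → excluded.
cyan_phase [13:00, 16:25] → overlaps → excluded.
green_phase [10:05, 16:45] → overlaps → excluded.
red_phase [08:40, 08:55] → before → candidate.
silver_phase [09:20, 13:45] → before → candidate.
teal_phase [10:30, 11:30] → before → candidate.
violet_phase [16:20, 16:55] → during → excluded.
Among candidates, earliest start is 08:40 → red_phase.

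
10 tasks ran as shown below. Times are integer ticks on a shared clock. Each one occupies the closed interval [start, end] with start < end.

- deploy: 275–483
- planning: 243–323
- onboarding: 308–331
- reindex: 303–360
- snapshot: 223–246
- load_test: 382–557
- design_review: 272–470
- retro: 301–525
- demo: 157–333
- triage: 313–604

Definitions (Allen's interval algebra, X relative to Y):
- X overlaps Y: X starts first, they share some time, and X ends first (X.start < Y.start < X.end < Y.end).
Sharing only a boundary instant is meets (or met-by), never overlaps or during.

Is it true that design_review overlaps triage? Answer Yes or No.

Yes

design_review = [272, 470], triage = [313, 604].
Actual relation of design_review to triage: overlaps.
Asked whether 'overlaps' holds → Yes.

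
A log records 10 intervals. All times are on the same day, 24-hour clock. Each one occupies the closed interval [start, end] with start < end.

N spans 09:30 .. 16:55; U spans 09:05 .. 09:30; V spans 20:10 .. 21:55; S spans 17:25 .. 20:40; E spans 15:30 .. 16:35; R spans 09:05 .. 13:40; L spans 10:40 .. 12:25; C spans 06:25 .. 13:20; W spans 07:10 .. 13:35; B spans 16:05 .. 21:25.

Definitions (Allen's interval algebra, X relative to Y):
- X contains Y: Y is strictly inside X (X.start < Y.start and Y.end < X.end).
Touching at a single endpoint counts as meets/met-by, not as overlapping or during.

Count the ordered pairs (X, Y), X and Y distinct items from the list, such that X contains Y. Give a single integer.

8

Checking all 90 ordered pairs for relation 'contains'; matching pairs in alphabetical order:
(B, S): B contains S ✓
(C, L): C contains L ✓
(C, U): C contains U ✓
(N, E): N contains E ✓
(N, L): N contains L ✓
(R, L): R contains L ✓
(W, L): W contains L ✓
(W, U): W contains U ✓
Count: 8.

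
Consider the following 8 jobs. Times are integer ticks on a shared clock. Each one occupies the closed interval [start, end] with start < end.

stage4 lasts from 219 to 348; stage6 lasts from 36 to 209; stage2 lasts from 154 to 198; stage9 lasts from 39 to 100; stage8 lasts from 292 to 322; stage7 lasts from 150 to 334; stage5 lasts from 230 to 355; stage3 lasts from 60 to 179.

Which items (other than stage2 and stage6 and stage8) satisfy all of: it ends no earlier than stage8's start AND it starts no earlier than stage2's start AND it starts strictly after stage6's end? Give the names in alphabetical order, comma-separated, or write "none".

Conditions: its end is no earlier than stage8's start (X.end >= 292) AND its start is no earlier than stage2's start (X.start >= 154) AND its start is strictly after stage6's end (X.start > 209).
stage3: end 179 >= 292? ✗; start 60 >= 154? ✗; start 60 > 209? ✗ → no.
stage4: end 348 >= 292? ✓; start 219 >= 154? ✓; start 219 > 209? ✓ → yes.
stage5: end 355 >= 292? ✓; start 230 >= 154? ✓; start 230 > 209? ✓ → yes.
stage7: end 334 >= 292? ✓; start 150 >= 154? ✗; start 150 > 209? ✗ → no.
stage9: end 100 >= 292? ✗; start 39 >= 154? ✗; start 39 > 209? ✗ → no.
Result: stage4, stage5.

stage4, stage5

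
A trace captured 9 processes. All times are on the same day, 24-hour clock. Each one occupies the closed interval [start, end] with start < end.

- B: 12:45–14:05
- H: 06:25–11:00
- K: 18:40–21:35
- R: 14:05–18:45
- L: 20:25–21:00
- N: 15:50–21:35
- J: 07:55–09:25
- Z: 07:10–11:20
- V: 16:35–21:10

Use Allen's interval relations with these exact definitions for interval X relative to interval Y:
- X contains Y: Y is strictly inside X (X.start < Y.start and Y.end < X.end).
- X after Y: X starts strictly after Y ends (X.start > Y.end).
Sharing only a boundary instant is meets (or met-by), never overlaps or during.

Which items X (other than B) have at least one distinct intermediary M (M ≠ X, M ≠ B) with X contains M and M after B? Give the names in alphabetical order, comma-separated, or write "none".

Target B = [12:45, 14:05].
Intermediaries M with M after B: K, L, N, V.
Via K — items with X contains K: none.
Via L — items with X contains L: K, N, V.
Via N — items with X contains N: none.
Via V — items with X contains V: N.
Union: K, N, V.

K, N, V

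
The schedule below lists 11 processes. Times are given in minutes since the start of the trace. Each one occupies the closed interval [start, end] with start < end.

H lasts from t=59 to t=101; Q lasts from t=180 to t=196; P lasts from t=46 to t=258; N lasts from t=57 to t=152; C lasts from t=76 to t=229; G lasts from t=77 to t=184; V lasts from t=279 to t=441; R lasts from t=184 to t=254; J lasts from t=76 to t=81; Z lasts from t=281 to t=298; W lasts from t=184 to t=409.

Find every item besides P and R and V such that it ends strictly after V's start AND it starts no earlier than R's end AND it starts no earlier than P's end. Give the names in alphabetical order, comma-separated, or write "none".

Z

Conditions: its end is strictly after V's start (X.end > t=279) AND its start is no earlier than R's end (X.start >= t=254) AND its start is no earlier than P's end (X.start >= t=258).
C: end t=229 > t=279? ✗; start t=76 >= t=254? ✗; start t=76 >= t=258? ✗ → no.
G: end t=184 > t=279? ✗; start t=77 >= t=254? ✗; start t=77 >= t=258? ✗ → no.
H: end t=101 > t=279? ✗; start t=59 >= t=254? ✗; start t=59 >= t=258? ✗ → no.
J: end t=81 > t=279? ✗; start t=76 >= t=254? ✗; start t=76 >= t=258? ✗ → no.
N: end t=152 > t=279? ✗; start t=57 >= t=254? ✗; start t=57 >= t=258? ✗ → no.
Q: end t=196 > t=279? ✗; start t=180 >= t=254? ✗; start t=180 >= t=258? ✗ → no.
W: end t=409 > t=279? ✓; start t=184 >= t=254? ✗; start t=184 >= t=258? ✗ → no.
Z: end t=298 > t=279? ✓; start t=281 >= t=254? ✓; start t=281 >= t=258? ✓ → yes.
Result: Z.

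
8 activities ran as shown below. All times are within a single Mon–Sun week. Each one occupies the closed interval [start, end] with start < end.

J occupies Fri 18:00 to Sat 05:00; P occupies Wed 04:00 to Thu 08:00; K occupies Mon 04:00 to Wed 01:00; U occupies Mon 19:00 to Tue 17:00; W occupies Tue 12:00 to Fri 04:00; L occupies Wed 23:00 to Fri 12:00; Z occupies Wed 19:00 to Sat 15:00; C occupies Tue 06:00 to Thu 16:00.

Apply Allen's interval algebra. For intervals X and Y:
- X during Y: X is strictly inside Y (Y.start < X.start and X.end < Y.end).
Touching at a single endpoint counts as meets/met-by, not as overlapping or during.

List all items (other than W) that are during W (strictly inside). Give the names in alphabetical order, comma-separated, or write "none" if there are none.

P

Target W = [Tue 12:00, Fri 04:00].
C [Tue 06:00, Thu 16:00] → overlaps → no.
J [Fri 18:00, Sat 05:00] → after → no.
K [Mon 04:00, Wed 01:00] → overlaps → no.
L [Wed 23:00, Fri 12:00] → overlapped-by → no.
P [Wed 04:00, Thu 08:00] → during → yes.
U [Mon 19:00, Tue 17:00] → overlaps → no.
Z [Wed 19:00, Sat 15:00] → overlapped-by → no.
Result: P.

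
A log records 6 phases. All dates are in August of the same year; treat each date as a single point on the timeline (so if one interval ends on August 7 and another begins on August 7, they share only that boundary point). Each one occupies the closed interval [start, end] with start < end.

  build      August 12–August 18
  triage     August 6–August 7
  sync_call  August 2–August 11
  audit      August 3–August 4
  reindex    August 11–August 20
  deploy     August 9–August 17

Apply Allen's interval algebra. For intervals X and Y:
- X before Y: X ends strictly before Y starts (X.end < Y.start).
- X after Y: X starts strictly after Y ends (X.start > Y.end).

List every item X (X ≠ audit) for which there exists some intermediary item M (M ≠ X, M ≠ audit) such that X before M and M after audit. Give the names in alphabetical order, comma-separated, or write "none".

sync_call, triage

Target audit = [August 3, August 4].
Intermediaries M with M after audit: build, deploy, reindex, triage.
Via build — items with X before build: sync_call, triage.
Via deploy — items with X before deploy: triage.
Via reindex — items with X before reindex: triage.
Via triage — items with X before triage: none.
Union: sync_call, triage.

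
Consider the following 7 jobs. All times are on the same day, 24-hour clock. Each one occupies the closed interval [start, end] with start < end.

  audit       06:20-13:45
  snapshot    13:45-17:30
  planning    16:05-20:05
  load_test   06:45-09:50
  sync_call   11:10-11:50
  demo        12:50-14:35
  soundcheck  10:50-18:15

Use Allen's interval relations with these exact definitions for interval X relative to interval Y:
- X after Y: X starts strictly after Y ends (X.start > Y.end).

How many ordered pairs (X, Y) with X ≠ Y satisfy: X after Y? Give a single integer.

10

Checking all 42 ordered pairs for relation 'after'; matching pairs in alphabetical order:
(demo, load_test): demo after load_test ✓
(demo, sync_call): demo after sync_call ✓
(planning, audit): planning after audit ✓
(planning, demo): planning after demo ✓
(planning, load_test): planning after load_test ✓
(planning, sync_call): planning after sync_call ✓
(snapshot, load_test): snapshot after load_test ✓
(snapshot, sync_call): snapshot after sync_call ✓
(soundcheck, load_test): soundcheck after load_test ✓
(sync_call, load_test): sync_call after load_test ✓
Count: 10.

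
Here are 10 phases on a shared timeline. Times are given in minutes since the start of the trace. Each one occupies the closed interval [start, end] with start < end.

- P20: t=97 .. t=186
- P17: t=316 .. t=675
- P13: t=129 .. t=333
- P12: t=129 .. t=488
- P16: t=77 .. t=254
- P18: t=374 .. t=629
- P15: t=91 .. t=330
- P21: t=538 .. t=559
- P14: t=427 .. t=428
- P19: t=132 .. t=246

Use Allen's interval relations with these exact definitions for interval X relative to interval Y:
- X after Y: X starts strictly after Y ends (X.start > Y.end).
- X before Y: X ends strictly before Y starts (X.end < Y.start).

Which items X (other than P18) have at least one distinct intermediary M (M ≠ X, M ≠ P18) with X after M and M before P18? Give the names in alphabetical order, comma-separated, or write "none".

P14, P17, P21

Target P18 = [t=374, t=629].
Intermediaries M with M before P18: P13, P15, P16, P19, P20.
Via P13 — items with X after P13: P14, P21.
Via P15 — items with X after P15: P14, P21.
Via P16 — items with X after P16: P14, P17, P21.
Via P19 — items with X after P19: P14, P17, P21.
Via P20 — items with X after P20: P14, P17, P21.
Union: P14, P17, P21.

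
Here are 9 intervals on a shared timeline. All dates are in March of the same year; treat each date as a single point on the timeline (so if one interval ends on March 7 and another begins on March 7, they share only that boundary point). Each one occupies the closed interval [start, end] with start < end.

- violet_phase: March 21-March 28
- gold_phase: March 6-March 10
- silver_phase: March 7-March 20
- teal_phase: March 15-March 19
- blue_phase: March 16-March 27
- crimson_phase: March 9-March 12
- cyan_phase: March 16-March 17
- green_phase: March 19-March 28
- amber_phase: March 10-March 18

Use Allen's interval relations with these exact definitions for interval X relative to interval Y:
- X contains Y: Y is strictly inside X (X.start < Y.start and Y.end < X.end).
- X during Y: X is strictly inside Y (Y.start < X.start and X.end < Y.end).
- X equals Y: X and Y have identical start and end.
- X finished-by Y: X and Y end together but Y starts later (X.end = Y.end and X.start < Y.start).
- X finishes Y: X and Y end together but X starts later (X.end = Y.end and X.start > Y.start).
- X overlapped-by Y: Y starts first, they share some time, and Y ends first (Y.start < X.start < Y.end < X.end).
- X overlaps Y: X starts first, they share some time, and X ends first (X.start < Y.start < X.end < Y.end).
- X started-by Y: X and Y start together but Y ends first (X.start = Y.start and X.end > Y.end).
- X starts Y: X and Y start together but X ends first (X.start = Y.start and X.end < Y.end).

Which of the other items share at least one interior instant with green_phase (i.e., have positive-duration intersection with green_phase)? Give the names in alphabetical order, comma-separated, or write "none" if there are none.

blue_phase, silver_phase, violet_phase

Target green_phase = [March 19, March 28].
amber_phase [March 10, March 18] → before → no.
blue_phase [March 16, March 27] → overlaps → yes.
crimson_phase [March 9, March 12] → before → no.
cyan_phase [March 16, March 17] → before → no.
gold_phase [March 6, March 10] → before → no.
silver_phase [March 7, March 20] → overlaps → yes.
teal_phase [March 15, March 19] → meets → no.
violet_phase [March 21, March 28] → finishes → yes.
Result: blue_phase, silver_phase, violet_phase.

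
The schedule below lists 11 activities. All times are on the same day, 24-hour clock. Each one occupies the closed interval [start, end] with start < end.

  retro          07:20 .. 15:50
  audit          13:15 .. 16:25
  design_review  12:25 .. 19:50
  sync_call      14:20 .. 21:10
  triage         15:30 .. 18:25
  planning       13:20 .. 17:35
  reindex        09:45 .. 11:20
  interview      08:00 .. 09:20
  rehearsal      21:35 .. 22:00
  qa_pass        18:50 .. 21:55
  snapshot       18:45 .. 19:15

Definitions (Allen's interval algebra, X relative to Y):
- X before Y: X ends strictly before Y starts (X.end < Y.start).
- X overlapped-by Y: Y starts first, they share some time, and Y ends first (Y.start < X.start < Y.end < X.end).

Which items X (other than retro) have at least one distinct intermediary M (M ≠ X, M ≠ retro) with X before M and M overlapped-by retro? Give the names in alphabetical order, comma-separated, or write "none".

interview, reindex

Target retro = [07:20, 15:50].
Intermediaries M with M overlapped-by retro: audit, design_review, planning, sync_call, triage.
Via audit — items with X before audit: interview, reindex.
Via design_review — items with X before design_review: interview, reindex.
Via planning — items with X before planning: interview, reindex.
Via sync_call — items with X before sync_call: interview, reindex.
Via triage — items with X before triage: interview, reindex.
Union: interview, reindex.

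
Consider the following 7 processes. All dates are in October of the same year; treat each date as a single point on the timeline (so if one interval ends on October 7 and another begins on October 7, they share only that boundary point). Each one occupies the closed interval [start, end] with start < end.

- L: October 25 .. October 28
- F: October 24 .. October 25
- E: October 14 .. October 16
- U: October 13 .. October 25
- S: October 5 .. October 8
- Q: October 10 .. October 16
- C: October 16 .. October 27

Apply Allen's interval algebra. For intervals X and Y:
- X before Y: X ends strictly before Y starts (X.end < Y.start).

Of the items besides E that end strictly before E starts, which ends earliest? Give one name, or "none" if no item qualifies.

S

Target E = [October 14, October 16].
C [October 16, October 27] → met-by → excluded.
F [October 24, October 25] → after → excluded.
L [October 25, October 28] → after → excluded.
Q [October 10, October 16] → finished-by → excluded.
S [October 5, October 8] → before → candidate.
U [October 13, October 25] → contains → excluded.
Among candidates, earliest end is October 8 → S.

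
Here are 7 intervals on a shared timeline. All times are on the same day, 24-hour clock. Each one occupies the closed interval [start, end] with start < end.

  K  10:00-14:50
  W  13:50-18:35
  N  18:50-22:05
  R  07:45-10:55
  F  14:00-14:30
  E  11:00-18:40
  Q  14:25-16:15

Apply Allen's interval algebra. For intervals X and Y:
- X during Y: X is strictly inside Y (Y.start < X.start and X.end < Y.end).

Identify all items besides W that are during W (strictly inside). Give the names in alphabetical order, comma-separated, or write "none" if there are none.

F, Q

Target W = [13:50, 18:35].
E [11:00, 18:40] → contains → no.
F [14:00, 14:30] → during → yes.
K [10:00, 14:50] → overlaps → no.
N [18:50, 22:05] → after → no.
Q [14:25, 16:15] → during → yes.
R [07:45, 10:55] → before → no.
Result: F, Q.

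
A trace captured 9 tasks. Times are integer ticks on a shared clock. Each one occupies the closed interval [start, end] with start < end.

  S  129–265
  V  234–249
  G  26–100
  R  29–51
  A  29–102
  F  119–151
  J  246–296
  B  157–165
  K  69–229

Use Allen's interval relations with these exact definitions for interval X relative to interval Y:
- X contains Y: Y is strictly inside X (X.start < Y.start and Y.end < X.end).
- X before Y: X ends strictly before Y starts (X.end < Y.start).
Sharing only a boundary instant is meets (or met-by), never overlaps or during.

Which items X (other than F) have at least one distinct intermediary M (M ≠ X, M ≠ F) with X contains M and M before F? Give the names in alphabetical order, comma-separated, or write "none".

G

Target F = [119, 151].
Intermediaries M with M before F: A, G, R.
Via A — items with X contains A: none.
Via G — items with X contains G: none.
Via R — items with X contains R: G.
Union: G.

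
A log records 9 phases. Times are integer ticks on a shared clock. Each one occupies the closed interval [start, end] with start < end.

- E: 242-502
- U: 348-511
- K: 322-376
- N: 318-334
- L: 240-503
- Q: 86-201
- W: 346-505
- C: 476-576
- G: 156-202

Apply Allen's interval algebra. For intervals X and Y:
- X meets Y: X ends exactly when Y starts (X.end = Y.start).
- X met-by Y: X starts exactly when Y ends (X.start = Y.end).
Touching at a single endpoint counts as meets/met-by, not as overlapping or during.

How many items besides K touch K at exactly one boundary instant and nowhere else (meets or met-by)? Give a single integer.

Target K = [322, 376].
C [476, 576] → after → no.
E [242, 502] → contains → no.
G [156, 202] → before → no.
L [240, 503] → contains → no.
N [318, 334] → overlaps → no.
Q [86, 201] → before → no.
U [348, 511] → overlapped-by → no.
W [346, 505] → overlapped-by → no.
Total: 0.

0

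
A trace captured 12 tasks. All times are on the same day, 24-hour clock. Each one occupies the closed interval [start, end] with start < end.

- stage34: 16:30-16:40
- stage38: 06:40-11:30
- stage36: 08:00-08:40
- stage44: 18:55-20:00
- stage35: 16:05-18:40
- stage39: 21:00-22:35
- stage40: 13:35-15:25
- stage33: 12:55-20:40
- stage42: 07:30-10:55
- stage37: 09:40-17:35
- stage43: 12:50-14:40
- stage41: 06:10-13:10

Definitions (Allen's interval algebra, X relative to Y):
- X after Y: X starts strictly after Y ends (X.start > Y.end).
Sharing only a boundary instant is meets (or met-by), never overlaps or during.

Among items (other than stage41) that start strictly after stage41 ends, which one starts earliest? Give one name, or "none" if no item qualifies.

stage40

Target stage41 = [06:10, 13:10].
stage33 [12:55, 20:40] → overlapped-by → excluded.
stage34 [16:30, 16:40] → after → candidate.
stage35 [16:05, 18:40] → after → candidate.
stage36 [08:00, 08:40] → during → excluded.
stage37 [09:40, 17:35] → overlapped-by → excluded.
stage38 [06:40, 11:30] → during → excluded.
stage39 [21:00, 22:35] → after → candidate.
stage40 [13:35, 15:25] → after → candidate.
stage42 [07:30, 10:55] → during → excluded.
stage43 [12:50, 14:40] → overlapped-by → excluded.
stage44 [18:55, 20:00] → after → candidate.
Among candidates, earliest start is 13:35 → stage40.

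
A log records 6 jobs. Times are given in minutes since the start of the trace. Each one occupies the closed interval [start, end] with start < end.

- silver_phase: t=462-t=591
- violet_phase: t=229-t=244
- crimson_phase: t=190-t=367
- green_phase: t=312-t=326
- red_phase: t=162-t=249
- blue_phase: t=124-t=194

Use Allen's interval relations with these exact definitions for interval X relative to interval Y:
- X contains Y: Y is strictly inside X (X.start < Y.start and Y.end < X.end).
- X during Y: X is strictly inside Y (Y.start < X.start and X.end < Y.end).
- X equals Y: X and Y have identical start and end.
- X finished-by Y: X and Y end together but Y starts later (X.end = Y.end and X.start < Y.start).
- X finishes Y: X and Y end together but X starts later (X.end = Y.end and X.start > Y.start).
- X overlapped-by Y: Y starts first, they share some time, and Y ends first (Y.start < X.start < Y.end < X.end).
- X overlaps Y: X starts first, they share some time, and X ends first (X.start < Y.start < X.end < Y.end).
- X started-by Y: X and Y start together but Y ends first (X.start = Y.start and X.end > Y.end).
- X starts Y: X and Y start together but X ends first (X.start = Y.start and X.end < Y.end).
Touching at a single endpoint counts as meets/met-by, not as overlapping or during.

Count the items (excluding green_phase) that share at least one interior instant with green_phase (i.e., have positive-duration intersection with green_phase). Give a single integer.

Target green_phase = [t=312, t=326].
blue_phase [t=124, t=194] → before → no.
crimson_phase [t=190, t=367] → contains → counts.
red_phase [t=162, t=249] → before → no.
silver_phase [t=462, t=591] → after → no.
violet_phase [t=229, t=244] → before → no.
Total: 1.

1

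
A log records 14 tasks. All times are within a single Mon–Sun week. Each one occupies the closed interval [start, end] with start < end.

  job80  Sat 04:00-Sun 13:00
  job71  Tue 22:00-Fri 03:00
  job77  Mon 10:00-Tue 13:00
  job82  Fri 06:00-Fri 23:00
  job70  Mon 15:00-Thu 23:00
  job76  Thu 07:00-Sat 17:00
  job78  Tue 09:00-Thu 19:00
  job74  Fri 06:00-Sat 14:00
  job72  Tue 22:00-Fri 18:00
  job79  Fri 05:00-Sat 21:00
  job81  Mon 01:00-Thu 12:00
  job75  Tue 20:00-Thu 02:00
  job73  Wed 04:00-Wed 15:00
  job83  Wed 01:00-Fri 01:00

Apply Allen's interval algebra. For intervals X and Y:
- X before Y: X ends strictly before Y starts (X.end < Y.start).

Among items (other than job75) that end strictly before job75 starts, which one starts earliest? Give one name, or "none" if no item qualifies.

job77

Target job75 = [Tue 20:00, Thu 02:00].
job70 [Mon 15:00, Thu 23:00] → contains → excluded.
job71 [Tue 22:00, Fri 03:00] → overlapped-by → excluded.
job72 [Tue 22:00, Fri 18:00] → overlapped-by → excluded.
job73 [Wed 04:00, Wed 15:00] → during → excluded.
job74 [Fri 06:00, Sat 14:00] → after → excluded.
job76 [Thu 07:00, Sat 17:00] → after → excluded.
job77 [Mon 10:00, Tue 13:00] → before → candidate.
job78 [Tue 09:00, Thu 19:00] → contains → excluded.
job79 [Fri 05:00, Sat 21:00] → after → excluded.
job80 [Sat 04:00, Sun 13:00] → after → excluded.
job81 [Mon 01:00, Thu 12:00] → contains → excluded.
job82 [Fri 06:00, Fri 23:00] → after → excluded.
job83 [Wed 01:00, Fri 01:00] → overlapped-by → excluded.
Among candidates, earliest start is Mon 10:00 → job77.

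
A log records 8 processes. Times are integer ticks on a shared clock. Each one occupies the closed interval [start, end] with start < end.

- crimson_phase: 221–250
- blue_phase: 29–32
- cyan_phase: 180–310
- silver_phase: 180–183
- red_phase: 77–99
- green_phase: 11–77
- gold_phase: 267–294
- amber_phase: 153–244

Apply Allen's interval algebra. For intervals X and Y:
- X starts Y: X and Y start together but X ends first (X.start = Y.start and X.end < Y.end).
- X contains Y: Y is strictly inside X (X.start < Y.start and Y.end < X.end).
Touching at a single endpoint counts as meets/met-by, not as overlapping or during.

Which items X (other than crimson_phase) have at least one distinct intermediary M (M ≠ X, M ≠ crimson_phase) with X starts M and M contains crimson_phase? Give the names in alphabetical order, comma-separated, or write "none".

silver_phase

Target crimson_phase = [221, 250].
Intermediaries M with M contains crimson_phase: cyan_phase.
Via cyan_phase — items with X starts cyan_phase: silver_phase.
Union: silver_phase.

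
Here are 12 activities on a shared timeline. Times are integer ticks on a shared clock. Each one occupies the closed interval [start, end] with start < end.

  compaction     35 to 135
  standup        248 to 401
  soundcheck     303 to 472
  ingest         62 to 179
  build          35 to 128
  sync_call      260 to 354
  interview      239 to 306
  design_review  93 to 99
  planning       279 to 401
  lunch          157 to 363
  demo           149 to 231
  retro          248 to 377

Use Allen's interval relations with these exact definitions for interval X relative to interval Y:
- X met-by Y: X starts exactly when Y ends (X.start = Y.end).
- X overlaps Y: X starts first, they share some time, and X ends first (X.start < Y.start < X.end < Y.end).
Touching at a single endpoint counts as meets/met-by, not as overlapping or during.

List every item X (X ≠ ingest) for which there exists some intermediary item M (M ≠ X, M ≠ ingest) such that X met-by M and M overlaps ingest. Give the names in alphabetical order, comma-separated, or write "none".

Target ingest = [62, 179].
Intermediaries M with M overlaps ingest: build, compaction.
Via build — items with X met-by build: none.
Via compaction — items with X met-by compaction: none.
Union: none.

none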